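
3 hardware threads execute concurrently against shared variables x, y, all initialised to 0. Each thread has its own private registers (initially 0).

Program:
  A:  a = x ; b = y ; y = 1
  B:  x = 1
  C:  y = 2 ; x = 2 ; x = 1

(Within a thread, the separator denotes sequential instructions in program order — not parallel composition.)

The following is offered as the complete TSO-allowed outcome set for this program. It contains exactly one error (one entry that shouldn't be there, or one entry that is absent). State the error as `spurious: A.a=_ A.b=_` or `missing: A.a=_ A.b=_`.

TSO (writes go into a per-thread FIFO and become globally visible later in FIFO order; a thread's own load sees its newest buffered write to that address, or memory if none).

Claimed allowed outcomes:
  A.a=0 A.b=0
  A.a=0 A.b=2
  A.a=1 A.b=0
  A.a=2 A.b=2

missing: A.a=1 A.b=2

outcome vector order: (A.a,A.b)
[TSO] allowed = {0/0; 0/2; 1/0; 1/2; 2/2}
TSO∖claimed = {1/2}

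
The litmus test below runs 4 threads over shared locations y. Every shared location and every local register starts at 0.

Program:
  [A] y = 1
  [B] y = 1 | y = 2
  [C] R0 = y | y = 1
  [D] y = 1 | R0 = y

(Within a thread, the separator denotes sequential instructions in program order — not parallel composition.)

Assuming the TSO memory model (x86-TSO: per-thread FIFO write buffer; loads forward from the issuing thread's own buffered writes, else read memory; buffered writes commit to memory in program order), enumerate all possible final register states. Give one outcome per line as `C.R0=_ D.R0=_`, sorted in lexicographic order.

C.R0=0 D.R0=1
C.R0=0 D.R0=2
C.R0=1 D.R0=1
C.R0=1 D.R0=2
C.R0=2 D.R0=1
C.R0=2 D.R0=2

outcome vector order: (C.R0,D.R0)
|TSO outcomes| = 6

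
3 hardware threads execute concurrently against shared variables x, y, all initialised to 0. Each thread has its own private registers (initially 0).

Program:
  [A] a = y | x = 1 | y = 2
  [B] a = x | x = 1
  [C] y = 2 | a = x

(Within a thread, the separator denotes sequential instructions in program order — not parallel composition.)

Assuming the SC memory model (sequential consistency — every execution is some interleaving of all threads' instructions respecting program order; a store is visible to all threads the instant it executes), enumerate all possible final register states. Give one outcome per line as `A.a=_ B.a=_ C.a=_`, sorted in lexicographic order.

A.a=0 B.a=0 C.a=0
A.a=0 B.a=0 C.a=1
A.a=0 B.a=1 C.a=0
A.a=0 B.a=1 C.a=1
A.a=2 B.a=0 C.a=0
A.a=2 B.a=0 C.a=1
A.a=2 B.a=1 C.a=0
A.a=2 B.a=1 C.a=1

outcome vector order: (A.a,B.a,C.a)
|SC outcomes| = 8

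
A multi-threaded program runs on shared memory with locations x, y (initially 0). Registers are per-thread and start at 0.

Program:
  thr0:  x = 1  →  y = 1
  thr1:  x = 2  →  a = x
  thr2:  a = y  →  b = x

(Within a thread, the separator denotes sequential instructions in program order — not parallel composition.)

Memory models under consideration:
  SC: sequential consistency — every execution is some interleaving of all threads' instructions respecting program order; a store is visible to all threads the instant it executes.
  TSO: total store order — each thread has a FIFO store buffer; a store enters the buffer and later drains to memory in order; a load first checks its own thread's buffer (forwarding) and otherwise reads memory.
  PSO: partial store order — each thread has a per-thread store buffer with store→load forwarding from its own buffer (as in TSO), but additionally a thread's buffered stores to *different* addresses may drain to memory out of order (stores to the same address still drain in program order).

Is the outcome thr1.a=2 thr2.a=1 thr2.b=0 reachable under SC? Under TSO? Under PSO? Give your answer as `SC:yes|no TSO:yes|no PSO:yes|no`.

outcome vector order: (thr1.a,thr2.a,thr2.b)
[SC] allowed = {<1 0 0>; <1 0 1>; <1 0 2>; <1 1 1>; <2 0 0>; <2 0 1>; <2 0 2>; <2 1 1>; <2 1 2>}
[TSO] allowed = {<1 0 0>; <1 0 1>; <1 0 2>; <1 1 1>; <2 0 0>; <2 0 1>; <2 0 2>; <2 1 1>; <2 1 2>}
[PSO] allowed = {<1 0 0>; <1 0 1>; <1 0 2>; <1 1 0>; <1 1 1>; <1 1 2>; <2 0 0>; <2 0 1>; <2 0 2>; <2 1 0>; <2 1 1>; <2 1 2>}
target <2 1 0> ∈ {PSO}

SC:no TSO:no PSO:yes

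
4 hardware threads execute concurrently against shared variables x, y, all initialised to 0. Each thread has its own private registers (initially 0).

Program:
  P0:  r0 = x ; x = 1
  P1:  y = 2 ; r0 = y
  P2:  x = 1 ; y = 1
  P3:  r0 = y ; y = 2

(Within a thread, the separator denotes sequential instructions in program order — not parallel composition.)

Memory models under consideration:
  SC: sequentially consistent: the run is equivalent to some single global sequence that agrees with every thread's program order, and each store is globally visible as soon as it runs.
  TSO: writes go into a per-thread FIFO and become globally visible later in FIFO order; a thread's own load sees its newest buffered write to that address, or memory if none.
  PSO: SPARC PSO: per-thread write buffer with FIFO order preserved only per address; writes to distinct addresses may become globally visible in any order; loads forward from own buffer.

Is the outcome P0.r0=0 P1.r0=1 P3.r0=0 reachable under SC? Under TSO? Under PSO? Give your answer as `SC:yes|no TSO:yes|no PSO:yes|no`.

SC:yes TSO:yes PSO:yes

outcome vector order: (P0.r0,P1.r0,P3.r0)
[SC] allowed = {0/1/0, 0/1/1, 0/1/2, 0/2/0, 0/2/1, 0/2/2, 1/1/0, 1/1/1, 1/1/2, 1/2/0, 1/2/1, 1/2/2}
[TSO] allowed = {0/1/0, 0/1/1, 0/1/2, 0/2/0, 0/2/1, 0/2/2, 1/1/0, 1/1/1, 1/1/2, 1/2/0, 1/2/1, 1/2/2}
[PSO] allowed = {0/1/0, 0/1/1, 0/1/2, 0/2/0, 0/2/1, 0/2/2, 1/1/0, 1/1/1, 1/1/2, 1/2/0, 1/2/1, 1/2/2}
target 0/1/0 ∈ {SC,TSO,PSO}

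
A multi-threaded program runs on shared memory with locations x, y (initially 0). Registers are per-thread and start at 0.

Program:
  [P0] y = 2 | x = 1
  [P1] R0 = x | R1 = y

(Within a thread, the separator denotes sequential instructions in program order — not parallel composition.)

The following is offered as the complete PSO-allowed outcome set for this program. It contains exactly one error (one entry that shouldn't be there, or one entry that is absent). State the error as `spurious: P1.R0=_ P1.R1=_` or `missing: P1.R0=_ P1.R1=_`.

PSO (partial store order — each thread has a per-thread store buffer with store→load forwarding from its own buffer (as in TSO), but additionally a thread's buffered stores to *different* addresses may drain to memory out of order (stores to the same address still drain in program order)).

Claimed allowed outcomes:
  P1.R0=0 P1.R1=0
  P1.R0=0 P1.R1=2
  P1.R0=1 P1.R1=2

missing: P1.R0=1 P1.R1=0

outcome vector order: (P1.R0,P1.R1)
under PSO → (0,0), (0,2), (1,0), (1,2)
PSO∖claimed = {(1,0)}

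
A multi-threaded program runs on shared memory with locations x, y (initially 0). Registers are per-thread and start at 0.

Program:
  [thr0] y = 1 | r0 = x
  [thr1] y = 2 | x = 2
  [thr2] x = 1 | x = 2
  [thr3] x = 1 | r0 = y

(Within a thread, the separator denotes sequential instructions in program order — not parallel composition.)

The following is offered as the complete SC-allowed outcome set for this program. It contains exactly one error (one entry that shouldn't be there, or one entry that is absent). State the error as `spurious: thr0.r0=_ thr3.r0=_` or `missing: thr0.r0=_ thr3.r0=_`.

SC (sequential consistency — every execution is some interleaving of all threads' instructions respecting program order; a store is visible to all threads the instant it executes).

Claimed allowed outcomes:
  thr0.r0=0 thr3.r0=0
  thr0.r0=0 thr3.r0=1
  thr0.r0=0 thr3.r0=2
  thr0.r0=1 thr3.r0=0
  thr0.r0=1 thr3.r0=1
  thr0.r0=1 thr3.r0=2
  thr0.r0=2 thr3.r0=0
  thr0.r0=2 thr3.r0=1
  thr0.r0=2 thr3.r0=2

spurious: thr0.r0=0 thr3.r0=0

outcome vector order: (thr0.r0,thr3.r0)
[SC] allowed = {(0,1), (0,2), (1,0), (1,1), (1,2), (2,0), (2,1), (2,2)}
claimed∖SC = {(0,0)}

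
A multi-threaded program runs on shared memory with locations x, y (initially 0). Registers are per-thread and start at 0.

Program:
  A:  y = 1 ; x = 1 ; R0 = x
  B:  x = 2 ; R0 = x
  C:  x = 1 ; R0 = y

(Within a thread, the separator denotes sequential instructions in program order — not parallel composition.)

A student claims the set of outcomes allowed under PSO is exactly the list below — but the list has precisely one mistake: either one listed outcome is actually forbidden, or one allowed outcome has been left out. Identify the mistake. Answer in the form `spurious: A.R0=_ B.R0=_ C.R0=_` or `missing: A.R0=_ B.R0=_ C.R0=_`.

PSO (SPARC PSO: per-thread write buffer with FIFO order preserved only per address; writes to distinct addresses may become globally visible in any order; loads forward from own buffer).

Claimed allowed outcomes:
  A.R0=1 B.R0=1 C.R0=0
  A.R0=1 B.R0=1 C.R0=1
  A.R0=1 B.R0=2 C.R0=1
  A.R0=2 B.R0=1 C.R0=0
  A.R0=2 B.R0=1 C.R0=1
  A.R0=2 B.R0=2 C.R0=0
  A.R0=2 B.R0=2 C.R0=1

outcome vector order: (A.R0,B.R0,C.R0)
PSO (8): 110; 111; 120; 121; 210; 211; 220; 221
PSO∖claimed = {120}

missing: A.R0=1 B.R0=2 C.R0=0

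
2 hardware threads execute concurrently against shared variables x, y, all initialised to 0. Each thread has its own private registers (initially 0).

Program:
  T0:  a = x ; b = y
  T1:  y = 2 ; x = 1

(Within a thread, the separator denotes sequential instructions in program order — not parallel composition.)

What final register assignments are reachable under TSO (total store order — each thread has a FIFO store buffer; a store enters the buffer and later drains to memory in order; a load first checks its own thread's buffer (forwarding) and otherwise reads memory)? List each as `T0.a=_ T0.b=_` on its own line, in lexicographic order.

outcome vector order: (T0.a,T0.b)
|TSO outcomes| = 3

T0.a=0 T0.b=0
T0.a=0 T0.b=2
T0.a=1 T0.b=2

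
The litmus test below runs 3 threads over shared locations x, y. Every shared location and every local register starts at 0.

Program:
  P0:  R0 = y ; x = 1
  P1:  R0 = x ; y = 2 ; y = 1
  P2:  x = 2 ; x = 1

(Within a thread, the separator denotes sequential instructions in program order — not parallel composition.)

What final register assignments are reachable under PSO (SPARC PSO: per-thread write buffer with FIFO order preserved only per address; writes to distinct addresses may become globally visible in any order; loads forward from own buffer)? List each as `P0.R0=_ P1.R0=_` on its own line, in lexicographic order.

outcome vector order: (P0.R0,P1.R0)
|PSO outcomes| = 9

P0.R0=0 P1.R0=0
P0.R0=0 P1.R0=1
P0.R0=0 P1.R0=2
P0.R0=1 P1.R0=0
P0.R0=1 P1.R0=1
P0.R0=1 P1.R0=2
P0.R0=2 P1.R0=0
P0.R0=2 P1.R0=1
P0.R0=2 P1.R0=2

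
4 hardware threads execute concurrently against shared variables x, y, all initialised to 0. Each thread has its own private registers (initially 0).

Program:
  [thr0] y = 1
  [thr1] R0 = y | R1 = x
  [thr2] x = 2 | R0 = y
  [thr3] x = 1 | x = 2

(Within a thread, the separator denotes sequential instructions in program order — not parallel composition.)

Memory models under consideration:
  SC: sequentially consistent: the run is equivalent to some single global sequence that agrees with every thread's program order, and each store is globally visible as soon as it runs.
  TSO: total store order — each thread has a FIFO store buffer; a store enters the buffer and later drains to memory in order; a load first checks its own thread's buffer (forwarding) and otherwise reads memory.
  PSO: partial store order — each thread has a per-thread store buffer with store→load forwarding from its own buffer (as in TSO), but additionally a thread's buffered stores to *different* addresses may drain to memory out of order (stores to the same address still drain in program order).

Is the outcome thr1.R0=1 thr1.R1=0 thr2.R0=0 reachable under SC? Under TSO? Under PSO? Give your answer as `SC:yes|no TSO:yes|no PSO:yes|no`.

outcome vector order: (thr1.R0,thr1.R1,thr2.R0)
under SC → 000; 001; 010; 011; 020; 021; 101; 110; 111; 120; 121
under TSO → 000; 001; 010; 011; 020; 021; 100; 101; 110; 111; 120; 121
under PSO → 000; 001; 010; 011; 020; 021; 100; 101; 110; 111; 120; 121
target 100 ∈ {TSO,PSO}

SC:no TSO:yes PSO:yes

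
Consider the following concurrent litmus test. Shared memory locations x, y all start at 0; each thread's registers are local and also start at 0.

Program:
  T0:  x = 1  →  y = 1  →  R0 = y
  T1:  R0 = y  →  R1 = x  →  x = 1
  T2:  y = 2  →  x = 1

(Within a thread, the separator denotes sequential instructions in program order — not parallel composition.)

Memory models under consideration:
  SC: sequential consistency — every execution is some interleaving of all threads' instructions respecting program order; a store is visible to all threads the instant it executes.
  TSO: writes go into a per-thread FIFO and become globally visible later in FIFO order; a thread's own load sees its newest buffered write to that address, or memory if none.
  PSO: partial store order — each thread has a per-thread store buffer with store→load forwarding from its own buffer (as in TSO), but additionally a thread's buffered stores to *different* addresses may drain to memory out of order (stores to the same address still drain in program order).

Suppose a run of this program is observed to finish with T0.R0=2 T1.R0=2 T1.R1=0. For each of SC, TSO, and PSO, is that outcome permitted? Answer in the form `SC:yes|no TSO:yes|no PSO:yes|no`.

SC:no TSO:no PSO:yes

outcome vector order: (T0.R0,T1.R0,T1.R1)
SC (9): <1 0 0>, <1 0 1>, <1 1 1>, <1 2 0>, <1 2 1>, <2 0 0>, <2 0 1>, <2 1 1>, <2 2 1>
TSO (9): <1 0 0>, <1 0 1>, <1 1 1>, <1 2 0>, <1 2 1>, <2 0 0>, <2 0 1>, <2 1 1>, <2 2 1>
PSO (12): <1 0 0>, <1 0 1>, <1 1 0>, <1 1 1>, <1 2 0>, <1 2 1>, <2 0 0>, <2 0 1>, <2 1 0>, <2 1 1>, <2 2 0>, <2 2 1>
target <2 2 0> ∈ {PSO}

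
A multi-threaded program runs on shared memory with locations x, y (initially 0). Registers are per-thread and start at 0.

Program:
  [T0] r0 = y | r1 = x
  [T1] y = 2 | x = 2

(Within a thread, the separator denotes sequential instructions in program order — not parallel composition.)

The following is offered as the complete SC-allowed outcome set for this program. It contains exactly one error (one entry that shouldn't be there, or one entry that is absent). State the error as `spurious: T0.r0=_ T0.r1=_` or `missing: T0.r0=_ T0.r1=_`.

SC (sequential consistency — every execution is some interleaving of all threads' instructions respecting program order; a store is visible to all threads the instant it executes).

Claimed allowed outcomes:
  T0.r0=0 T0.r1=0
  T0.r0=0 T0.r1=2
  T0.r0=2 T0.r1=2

missing: T0.r0=2 T0.r1=0

outcome vector order: (T0.r0,T0.r1)
SC (4): 0/0 0/2 2/0 2/2
SC∖claimed = {2/0}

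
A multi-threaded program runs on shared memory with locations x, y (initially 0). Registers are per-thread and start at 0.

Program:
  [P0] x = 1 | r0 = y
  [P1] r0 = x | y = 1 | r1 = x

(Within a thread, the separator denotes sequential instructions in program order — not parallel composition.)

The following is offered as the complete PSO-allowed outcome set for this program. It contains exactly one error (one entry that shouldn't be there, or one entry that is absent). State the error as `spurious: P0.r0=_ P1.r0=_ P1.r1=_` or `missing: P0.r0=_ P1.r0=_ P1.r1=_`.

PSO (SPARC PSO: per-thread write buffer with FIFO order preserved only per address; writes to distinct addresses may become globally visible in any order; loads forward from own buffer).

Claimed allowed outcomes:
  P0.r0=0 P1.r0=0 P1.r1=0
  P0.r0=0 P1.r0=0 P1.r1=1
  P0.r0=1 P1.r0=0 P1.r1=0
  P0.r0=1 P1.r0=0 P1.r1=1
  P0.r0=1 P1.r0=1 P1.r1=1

missing: P0.r0=0 P1.r0=1 P1.r1=1

outcome vector order: (P0.r0,P1.r0,P1.r1)
PSO (6): <0 0 0>, <0 0 1>, <0 1 1>, <1 0 0>, <1 0 1>, <1 1 1>
PSO∖claimed = {<0 1 1>}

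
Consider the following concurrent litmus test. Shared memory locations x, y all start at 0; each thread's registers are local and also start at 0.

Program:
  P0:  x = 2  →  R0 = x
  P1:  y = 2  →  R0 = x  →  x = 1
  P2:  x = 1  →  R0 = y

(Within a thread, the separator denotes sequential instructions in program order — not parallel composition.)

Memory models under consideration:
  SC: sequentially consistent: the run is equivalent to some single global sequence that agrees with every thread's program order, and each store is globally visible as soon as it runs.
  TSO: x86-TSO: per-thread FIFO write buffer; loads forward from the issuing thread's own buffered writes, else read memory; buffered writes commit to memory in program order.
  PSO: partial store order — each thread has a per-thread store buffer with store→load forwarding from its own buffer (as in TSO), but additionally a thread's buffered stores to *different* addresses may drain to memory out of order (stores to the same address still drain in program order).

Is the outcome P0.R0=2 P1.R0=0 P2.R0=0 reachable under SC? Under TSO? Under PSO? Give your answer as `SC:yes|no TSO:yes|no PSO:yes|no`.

outcome vector order: (P0.R0,P1.R0,P2.R0)
[SC] allowed = {<1 0 2>, <1 1 0>, <1 1 2>, <1 2 0>, <1 2 2>, <2 0 2>, <2 1 0>, <2 1 2>, <2 2 0>, <2 2 2>}
[TSO] allowed = {<1 0 0>, <1 0 2>, <1 1 0>, <1 1 2>, <1 2 0>, <1 2 2>, <2 0 0>, <2 0 2>, <2 1 0>, <2 1 2>, <2 2 0>, <2 2 2>}
[PSO] allowed = {<1 0 0>, <1 0 2>, <1 1 0>, <1 1 2>, <1 2 0>, <1 2 2>, <2 0 0>, <2 0 2>, <2 1 0>, <2 1 2>, <2 2 0>, <2 2 2>}
target <2 0 0> ∈ {TSO,PSO}

SC:no TSO:yes PSO:yes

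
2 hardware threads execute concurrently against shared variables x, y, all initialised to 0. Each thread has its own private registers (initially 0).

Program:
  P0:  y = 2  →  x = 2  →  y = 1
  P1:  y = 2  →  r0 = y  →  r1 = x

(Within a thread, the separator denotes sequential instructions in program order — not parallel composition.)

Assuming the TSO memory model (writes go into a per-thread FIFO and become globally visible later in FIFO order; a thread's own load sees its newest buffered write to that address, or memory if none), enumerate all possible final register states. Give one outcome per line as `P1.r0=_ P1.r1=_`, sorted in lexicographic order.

outcome vector order: (P1.r0,P1.r1)
|TSO outcomes| = 3

P1.r0=1 P1.r1=2
P1.r0=2 P1.r1=0
P1.r0=2 P1.r1=2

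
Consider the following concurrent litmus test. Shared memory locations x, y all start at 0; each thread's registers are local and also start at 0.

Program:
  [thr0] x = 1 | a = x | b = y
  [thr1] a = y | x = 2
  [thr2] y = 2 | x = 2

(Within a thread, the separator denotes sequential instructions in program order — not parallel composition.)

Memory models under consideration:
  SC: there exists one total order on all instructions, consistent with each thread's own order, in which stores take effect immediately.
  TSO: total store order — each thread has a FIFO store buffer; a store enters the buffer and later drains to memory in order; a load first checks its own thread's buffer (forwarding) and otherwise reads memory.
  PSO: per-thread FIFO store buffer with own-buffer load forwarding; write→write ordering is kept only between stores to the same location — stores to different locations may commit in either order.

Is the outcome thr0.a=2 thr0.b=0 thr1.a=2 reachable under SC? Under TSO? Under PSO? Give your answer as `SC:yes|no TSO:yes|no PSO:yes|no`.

SC:no TSO:no PSO:yes

outcome vector order: (thr0.a,thr0.b,thr1.a)
SC (7): 100 102 120 122 200 220 222
TSO (7): 100 102 120 122 200 220 222
PSO (8): 100 102 120 122 200 202 220 222
target 202 ∈ {PSO}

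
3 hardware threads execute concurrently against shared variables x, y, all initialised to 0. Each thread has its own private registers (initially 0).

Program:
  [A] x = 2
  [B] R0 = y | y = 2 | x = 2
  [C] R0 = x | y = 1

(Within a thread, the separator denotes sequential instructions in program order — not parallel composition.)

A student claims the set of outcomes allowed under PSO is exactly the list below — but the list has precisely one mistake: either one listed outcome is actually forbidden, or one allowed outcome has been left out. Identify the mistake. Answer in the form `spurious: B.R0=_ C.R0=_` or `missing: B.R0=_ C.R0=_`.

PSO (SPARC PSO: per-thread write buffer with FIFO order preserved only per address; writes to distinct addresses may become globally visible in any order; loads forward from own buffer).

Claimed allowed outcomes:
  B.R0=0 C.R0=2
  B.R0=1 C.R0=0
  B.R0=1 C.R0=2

missing: B.R0=0 C.R0=0

outcome vector order: (B.R0,C.R0)
[PSO] allowed = {0/0; 0/2; 1/0; 1/2}
PSO∖claimed = {0/0}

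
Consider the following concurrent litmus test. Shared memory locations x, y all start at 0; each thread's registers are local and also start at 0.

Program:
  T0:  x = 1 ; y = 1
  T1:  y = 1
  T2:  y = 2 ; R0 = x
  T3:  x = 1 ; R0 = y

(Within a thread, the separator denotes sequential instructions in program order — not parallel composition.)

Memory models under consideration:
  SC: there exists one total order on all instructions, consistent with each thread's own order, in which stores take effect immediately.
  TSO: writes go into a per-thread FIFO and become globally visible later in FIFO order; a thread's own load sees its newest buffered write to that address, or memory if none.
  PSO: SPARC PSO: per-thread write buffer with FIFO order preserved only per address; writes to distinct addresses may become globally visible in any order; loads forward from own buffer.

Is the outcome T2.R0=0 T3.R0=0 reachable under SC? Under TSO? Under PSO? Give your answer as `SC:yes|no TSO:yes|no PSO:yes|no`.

outcome vector order: (T2.R0,T3.R0)
SC: 5 outcomes — {0/1; 0/2; 1/0; 1/1; 1/2}
TSO: 6 outcomes — {0/0; 0/1; 0/2; 1/0; 1/1; 1/2}
PSO: 6 outcomes — {0/0; 0/1; 0/2; 1/0; 1/1; 1/2}
target 0/0 ∈ {TSO,PSO}

SC:no TSO:yes PSO:yes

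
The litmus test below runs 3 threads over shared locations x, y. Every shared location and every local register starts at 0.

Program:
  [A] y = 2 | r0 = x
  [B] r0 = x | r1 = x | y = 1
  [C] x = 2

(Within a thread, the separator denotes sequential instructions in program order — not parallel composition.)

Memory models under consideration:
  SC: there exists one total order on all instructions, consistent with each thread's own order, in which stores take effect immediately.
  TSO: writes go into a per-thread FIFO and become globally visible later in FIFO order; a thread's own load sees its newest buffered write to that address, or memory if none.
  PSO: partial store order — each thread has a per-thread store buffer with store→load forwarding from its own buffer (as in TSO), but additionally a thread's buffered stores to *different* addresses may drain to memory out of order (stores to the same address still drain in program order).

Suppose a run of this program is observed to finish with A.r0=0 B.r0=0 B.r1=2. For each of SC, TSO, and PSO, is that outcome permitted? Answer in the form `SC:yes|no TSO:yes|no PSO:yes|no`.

SC:yes TSO:yes PSO:yes

outcome vector order: (A.r0,B.r0,B.r1)
under SC → 0/0/0, 0/0/2, 0/2/2, 2/0/0, 2/0/2, 2/2/2
under TSO → 0/0/0, 0/0/2, 0/2/2, 2/0/0, 2/0/2, 2/2/2
under PSO → 0/0/0, 0/0/2, 0/2/2, 2/0/0, 2/0/2, 2/2/2
target 0/0/2 ∈ {SC,TSO,PSO}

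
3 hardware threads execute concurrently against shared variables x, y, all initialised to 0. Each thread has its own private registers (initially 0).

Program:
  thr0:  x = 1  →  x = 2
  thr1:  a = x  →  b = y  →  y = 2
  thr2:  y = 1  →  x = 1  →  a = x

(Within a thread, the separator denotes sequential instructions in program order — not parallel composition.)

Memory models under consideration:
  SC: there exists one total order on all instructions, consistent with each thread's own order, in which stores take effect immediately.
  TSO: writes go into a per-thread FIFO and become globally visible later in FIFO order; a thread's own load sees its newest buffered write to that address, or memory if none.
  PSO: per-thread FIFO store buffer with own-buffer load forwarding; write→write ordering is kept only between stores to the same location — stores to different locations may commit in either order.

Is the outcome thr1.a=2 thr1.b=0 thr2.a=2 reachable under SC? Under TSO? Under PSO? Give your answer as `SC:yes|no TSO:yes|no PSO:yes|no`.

SC:no TSO:no PSO:yes

outcome vector order: (thr1.a,thr1.b,thr2.a)
SC: 11 outcomes — {(0,0,1) (0,0,2) (0,1,1) (0,1,2) (1,0,1) (1,0,2) (1,1,1) (1,1,2) (2,0,1) (2,1,1) (2,1,2)}
TSO: 11 outcomes — {(0,0,1) (0,0,2) (0,1,1) (0,1,2) (1,0,1) (1,0,2) (1,1,1) (1,1,2) (2,0,1) (2,1,1) (2,1,2)}
PSO: 12 outcomes — {(0,0,1) (0,0,2) (0,1,1) (0,1,2) (1,0,1) (1,0,2) (1,1,1) (1,1,2) (2,0,1) (2,0,2) (2,1,1) (2,1,2)}
target (2,0,2) ∈ {PSO}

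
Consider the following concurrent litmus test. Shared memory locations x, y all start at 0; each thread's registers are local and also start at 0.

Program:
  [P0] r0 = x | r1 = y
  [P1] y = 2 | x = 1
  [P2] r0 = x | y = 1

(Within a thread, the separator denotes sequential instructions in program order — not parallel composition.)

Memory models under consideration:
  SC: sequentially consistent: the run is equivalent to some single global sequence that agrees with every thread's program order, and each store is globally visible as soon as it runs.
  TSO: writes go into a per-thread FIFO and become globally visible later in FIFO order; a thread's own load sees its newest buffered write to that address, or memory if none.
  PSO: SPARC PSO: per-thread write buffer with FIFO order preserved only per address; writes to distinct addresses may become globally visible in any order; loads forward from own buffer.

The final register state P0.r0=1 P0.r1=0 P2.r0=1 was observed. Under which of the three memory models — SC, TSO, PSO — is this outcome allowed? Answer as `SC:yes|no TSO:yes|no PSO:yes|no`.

outcome vector order: (P0.r0,P0.r1,P2.r0)
under SC → 000; 001; 010; 011; 020; 021; 110; 111; 120; 121
under TSO → 000; 001; 010; 011; 020; 021; 110; 111; 120; 121
under PSO → 000; 001; 010; 011; 020; 021; 100; 101; 110; 111; 120; 121
target 101 ∈ {PSO}

SC:no TSO:no PSO:yes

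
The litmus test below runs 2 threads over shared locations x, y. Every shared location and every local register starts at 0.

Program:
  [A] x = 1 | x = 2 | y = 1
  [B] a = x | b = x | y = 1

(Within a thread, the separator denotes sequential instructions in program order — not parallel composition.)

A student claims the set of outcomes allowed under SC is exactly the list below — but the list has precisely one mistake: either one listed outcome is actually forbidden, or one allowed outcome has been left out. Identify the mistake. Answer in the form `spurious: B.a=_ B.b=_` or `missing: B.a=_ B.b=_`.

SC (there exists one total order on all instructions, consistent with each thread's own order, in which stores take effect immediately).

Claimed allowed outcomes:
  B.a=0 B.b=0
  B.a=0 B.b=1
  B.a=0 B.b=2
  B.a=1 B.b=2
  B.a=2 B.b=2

missing: B.a=1 B.b=1

outcome vector order: (B.a,B.b)
SC (6): <0 0>, <0 1>, <0 2>, <1 1>, <1 2>, <2 2>
SC∖claimed = {<1 1>}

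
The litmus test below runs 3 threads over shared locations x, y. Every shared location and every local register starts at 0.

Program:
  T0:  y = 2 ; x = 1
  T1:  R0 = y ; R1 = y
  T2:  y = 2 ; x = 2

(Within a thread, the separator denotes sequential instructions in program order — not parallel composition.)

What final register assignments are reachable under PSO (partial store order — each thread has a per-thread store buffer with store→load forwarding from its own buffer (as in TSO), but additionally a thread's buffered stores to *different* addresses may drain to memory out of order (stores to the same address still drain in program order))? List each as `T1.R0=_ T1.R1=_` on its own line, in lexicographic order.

outcome vector order: (T1.R0,T1.R1)
|PSO outcomes| = 3

T1.R0=0 T1.R1=0
T1.R0=0 T1.R1=2
T1.R0=2 T1.R1=2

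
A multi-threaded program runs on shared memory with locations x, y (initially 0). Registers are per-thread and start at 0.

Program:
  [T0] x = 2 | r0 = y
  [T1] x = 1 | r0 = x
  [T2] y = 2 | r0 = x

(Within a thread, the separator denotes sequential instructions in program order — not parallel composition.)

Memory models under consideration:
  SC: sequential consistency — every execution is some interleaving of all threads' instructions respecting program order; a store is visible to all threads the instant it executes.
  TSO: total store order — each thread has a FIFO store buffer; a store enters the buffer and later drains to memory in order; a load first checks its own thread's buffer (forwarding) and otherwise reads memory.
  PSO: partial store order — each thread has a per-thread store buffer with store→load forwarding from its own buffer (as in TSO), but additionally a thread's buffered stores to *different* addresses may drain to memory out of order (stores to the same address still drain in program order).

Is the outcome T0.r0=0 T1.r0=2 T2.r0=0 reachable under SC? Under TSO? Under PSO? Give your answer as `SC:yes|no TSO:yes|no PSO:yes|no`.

outcome vector order: (T0.r0,T1.r0,T2.r0)
SC: 9 outcomes — {(0,1,1), (0,1,2), (0,2,2), (2,1,0), (2,1,1), (2,1,2), (2,2,0), (2,2,1), (2,2,2)}
TSO: 12 outcomes — {(0,1,0), (0,1,1), (0,1,2), (0,2,0), (0,2,1), (0,2,2), (2,1,0), (2,1,1), (2,1,2), (2,2,0), (2,2,1), (2,2,2)}
PSO: 12 outcomes — {(0,1,0), (0,1,1), (0,1,2), (0,2,0), (0,2,1), (0,2,2), (2,1,0), (2,1,1), (2,1,2), (2,2,0), (2,2,1), (2,2,2)}
target (0,2,0) ∈ {TSO,PSO}

SC:no TSO:yes PSO:yes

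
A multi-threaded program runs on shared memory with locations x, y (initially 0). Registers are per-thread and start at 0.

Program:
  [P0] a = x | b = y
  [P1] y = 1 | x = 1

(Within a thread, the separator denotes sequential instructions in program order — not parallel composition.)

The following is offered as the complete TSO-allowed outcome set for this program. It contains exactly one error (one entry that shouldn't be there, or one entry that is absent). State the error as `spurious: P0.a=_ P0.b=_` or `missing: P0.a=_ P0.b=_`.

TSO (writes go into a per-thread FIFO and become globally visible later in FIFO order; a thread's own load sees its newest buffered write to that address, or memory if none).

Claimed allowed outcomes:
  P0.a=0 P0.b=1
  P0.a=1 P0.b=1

outcome vector order: (P0.a,P0.b)
[TSO] allowed = {<0 0> <0 1> <1 1>}
TSO∖claimed = {<0 0>}

missing: P0.a=0 P0.b=0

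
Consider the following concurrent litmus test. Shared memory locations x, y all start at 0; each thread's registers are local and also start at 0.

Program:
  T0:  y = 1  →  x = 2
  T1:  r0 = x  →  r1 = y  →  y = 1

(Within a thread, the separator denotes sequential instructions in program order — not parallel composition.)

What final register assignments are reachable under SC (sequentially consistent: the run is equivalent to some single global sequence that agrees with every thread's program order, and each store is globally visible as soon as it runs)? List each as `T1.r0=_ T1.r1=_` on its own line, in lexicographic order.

T1.r0=0 T1.r1=0
T1.r0=0 T1.r1=1
T1.r0=2 T1.r1=1

outcome vector order: (T1.r0,T1.r1)
|SC outcomes| = 3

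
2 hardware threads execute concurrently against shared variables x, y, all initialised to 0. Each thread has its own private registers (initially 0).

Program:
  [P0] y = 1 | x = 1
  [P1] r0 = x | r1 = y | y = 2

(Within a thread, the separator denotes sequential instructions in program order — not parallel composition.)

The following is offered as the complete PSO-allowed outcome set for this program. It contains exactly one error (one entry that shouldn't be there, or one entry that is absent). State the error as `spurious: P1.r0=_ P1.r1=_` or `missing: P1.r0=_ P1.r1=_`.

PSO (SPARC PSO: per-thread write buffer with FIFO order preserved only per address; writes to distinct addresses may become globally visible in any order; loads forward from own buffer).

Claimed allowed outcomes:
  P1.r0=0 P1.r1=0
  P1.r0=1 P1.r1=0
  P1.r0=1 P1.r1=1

outcome vector order: (P1.r0,P1.r1)
PSO (4): 00; 01; 10; 11
PSO∖claimed = {01}

missing: P1.r0=0 P1.r1=1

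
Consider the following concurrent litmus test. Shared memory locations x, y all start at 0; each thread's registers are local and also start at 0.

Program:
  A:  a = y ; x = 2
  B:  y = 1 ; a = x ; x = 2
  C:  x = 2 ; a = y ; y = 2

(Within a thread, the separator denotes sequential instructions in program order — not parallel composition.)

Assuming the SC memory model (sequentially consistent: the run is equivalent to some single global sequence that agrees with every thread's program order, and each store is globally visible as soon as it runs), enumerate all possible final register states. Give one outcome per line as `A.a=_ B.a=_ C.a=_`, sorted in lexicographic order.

A.a=0 B.a=0 C.a=1
A.a=0 B.a=2 C.a=0
A.a=0 B.a=2 C.a=1
A.a=1 B.a=0 C.a=1
A.a=1 B.a=2 C.a=0
A.a=1 B.a=2 C.a=1
A.a=2 B.a=0 C.a=1
A.a=2 B.a=2 C.a=0
A.a=2 B.a=2 C.a=1

outcome vector order: (A.a,B.a,C.a)
|SC outcomes| = 9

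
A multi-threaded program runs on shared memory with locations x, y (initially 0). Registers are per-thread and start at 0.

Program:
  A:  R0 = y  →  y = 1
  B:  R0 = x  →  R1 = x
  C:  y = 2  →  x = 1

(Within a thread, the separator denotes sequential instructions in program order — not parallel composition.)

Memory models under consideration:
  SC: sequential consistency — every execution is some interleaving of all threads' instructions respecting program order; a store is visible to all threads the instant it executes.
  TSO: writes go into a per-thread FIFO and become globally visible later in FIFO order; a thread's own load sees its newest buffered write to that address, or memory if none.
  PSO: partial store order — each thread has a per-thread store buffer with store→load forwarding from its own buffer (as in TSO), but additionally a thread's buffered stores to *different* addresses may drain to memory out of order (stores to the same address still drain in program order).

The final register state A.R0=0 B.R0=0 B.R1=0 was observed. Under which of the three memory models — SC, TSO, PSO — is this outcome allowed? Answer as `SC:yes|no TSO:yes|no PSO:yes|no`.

outcome vector order: (A.R0,B.R0,B.R1)
SC: 6 outcomes — {000 001 011 200 201 211}
TSO: 6 outcomes — {000 001 011 200 201 211}
PSO: 6 outcomes — {000 001 011 200 201 211}
target 000 ∈ {SC,TSO,PSO}

SC:yes TSO:yes PSO:yes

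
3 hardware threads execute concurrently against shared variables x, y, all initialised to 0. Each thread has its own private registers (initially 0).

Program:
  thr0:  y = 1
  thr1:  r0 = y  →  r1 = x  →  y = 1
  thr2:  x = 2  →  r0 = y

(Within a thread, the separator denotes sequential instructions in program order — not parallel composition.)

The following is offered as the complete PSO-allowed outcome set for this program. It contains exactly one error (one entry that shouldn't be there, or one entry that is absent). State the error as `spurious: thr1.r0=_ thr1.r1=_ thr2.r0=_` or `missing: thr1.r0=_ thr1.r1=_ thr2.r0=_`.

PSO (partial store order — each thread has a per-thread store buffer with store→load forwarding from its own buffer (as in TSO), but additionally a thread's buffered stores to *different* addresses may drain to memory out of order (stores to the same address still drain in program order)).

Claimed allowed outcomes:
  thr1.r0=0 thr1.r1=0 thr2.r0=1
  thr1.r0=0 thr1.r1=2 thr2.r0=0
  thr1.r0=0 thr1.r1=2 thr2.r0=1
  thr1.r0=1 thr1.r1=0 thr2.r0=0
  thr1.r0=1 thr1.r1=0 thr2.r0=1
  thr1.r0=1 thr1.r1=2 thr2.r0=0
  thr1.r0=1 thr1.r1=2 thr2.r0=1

outcome vector order: (thr1.r0,thr1.r1,thr2.r0)
[PSO] allowed = {(0,0,0); (0,0,1); (0,2,0); (0,2,1); (1,0,0); (1,0,1); (1,2,0); (1,2,1)}
PSO∖claimed = {(0,0,0)}

missing: thr1.r0=0 thr1.r1=0 thr2.r0=0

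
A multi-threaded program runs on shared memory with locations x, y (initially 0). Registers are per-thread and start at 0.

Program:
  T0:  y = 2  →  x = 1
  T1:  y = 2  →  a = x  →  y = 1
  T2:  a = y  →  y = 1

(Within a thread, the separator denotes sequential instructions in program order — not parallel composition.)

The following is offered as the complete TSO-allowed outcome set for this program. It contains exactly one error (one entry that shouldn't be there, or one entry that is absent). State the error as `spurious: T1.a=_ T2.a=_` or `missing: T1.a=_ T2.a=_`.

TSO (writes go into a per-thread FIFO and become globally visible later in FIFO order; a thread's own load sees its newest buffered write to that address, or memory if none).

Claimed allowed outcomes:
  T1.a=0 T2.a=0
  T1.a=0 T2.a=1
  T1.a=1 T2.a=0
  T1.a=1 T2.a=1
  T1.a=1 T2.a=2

outcome vector order: (T1.a,T2.a)
under TSO → 00 01 02 10 11 12
TSO∖claimed = {02}

missing: T1.a=0 T2.a=2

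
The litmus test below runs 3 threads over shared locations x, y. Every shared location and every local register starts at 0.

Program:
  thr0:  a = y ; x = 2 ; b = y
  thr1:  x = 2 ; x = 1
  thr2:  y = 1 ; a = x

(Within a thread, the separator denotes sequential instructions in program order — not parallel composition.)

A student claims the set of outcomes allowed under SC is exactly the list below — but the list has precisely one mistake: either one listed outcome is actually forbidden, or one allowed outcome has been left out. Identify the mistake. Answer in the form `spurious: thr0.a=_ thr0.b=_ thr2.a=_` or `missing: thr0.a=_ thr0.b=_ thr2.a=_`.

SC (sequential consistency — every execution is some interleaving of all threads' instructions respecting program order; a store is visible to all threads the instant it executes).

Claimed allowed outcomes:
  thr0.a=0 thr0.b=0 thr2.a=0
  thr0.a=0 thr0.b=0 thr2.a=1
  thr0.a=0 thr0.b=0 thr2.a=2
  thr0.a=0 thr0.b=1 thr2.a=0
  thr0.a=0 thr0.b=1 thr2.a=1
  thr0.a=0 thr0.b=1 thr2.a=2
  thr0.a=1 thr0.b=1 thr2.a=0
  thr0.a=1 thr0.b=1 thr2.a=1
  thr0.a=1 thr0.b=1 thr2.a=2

outcome vector order: (thr0.a,thr0.b,thr2.a)
under SC → 0/0/1 0/0/2 0/1/0 0/1/1 0/1/2 1/1/0 1/1/1 1/1/2
claimed∖SC = {0/0/0}

spurious: thr0.a=0 thr0.b=0 thr2.a=0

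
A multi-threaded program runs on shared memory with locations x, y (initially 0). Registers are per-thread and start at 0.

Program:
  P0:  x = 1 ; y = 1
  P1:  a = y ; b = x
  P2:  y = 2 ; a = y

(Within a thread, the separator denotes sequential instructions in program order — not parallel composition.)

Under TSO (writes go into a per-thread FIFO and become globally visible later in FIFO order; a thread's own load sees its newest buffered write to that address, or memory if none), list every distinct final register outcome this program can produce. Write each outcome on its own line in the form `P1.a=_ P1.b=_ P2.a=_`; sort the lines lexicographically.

outcome vector order: (P1.a,P1.b,P2.a)
|TSO outcomes| = 10

P1.a=0 P1.b=0 P2.a=1
P1.a=0 P1.b=0 P2.a=2
P1.a=0 P1.b=1 P2.a=1
P1.a=0 P1.b=1 P2.a=2
P1.a=1 P1.b=1 P2.a=1
P1.a=1 P1.b=1 P2.a=2
P1.a=2 P1.b=0 P2.a=1
P1.a=2 P1.b=0 P2.a=2
P1.a=2 P1.b=1 P2.a=1
P1.a=2 P1.b=1 P2.a=2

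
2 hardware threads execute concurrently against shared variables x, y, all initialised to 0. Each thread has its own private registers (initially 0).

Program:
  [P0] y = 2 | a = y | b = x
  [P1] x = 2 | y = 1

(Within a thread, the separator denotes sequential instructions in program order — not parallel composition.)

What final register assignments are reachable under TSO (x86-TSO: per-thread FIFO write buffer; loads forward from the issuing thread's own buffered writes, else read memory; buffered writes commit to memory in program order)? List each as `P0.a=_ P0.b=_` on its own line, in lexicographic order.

P0.a=1 P0.b=2
P0.a=2 P0.b=0
P0.a=2 P0.b=2

outcome vector order: (P0.a,P0.b)
|TSO outcomes| = 3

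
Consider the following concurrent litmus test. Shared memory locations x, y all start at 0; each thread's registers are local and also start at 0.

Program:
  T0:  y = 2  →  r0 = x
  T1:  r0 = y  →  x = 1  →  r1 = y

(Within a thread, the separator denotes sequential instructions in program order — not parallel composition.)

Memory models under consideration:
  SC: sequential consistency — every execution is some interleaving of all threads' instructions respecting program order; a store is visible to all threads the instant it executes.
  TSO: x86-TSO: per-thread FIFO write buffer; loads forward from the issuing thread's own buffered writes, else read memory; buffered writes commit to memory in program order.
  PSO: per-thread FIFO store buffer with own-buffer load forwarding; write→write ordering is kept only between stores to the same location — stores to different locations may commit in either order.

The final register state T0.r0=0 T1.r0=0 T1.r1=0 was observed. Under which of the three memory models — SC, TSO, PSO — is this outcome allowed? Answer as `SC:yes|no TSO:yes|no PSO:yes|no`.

SC:no TSO:yes PSO:yes

outcome vector order: (T0.r0,T1.r0,T1.r1)
[SC] allowed = {<0 0 2>; <0 2 2>; <1 0 0>; <1 0 2>; <1 2 2>}
[TSO] allowed = {<0 0 0>; <0 0 2>; <0 2 2>; <1 0 0>; <1 0 2>; <1 2 2>}
[PSO] allowed = {<0 0 0>; <0 0 2>; <0 2 2>; <1 0 0>; <1 0 2>; <1 2 2>}
target <0 0 0> ∈ {TSO,PSO}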